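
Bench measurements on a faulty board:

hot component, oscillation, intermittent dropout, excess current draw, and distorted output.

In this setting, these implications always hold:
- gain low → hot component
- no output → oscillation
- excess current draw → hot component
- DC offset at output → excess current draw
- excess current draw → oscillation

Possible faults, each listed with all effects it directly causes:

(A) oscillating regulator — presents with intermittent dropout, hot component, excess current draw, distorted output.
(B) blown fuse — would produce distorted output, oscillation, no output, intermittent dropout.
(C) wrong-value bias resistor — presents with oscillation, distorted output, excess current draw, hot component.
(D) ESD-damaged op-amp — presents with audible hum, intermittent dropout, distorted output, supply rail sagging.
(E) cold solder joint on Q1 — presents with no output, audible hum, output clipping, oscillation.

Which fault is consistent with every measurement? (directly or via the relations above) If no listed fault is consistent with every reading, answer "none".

Testing each hypothesis:
(A) oscillating regulator — accounts for every observation (oscillation via excess current draw → oscillation)
(B) blown fuse — hot component NO; oscillation yes; intermittent dropout yes; excess current draw NO; distorted output yes
(C) wrong-value bias resistor — hot component yes; oscillation yes; intermittent dropout NO; excess current draw yes; distorted output yes
(D) ESD-damaged op-amp — does not account for hot component, oscillation, excess current draw
(E) cold solder joint on Q1 — does not account for hot component, intermittent dropout, excess current draw, distorted output
(A) is the only candidate with no mismatches.

A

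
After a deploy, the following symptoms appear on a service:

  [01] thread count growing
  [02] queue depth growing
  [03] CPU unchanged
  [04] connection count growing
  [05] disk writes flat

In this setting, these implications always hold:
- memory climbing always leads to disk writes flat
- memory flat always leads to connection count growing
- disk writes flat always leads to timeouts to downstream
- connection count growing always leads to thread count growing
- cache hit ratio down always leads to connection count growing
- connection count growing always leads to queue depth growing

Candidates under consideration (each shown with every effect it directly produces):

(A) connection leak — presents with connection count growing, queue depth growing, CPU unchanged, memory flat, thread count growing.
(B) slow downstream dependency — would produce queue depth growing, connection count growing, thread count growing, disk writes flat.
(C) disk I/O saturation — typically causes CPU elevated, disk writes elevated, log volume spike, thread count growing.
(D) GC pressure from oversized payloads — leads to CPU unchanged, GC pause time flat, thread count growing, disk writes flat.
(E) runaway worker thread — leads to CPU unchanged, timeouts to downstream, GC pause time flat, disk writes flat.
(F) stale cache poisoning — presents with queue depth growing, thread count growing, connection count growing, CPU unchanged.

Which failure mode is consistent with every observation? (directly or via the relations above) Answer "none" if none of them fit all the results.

Testing each hypothesis:
(A) connection leak — does not account for disk writes flat
(B) slow downstream dependency — does not account for CPU unchanged
(C) disk I/O saturation — fails on queue depth growing, CPU unchanged, connection count growing, disk writes flat (predicts CPU elevated, not CPU unchanged; predicts disk writes elevated, not disk writes flat)
(D) GC pressure from oversized payloads — does not account for queue depth growing, connection count growing
(E) runaway worker thread — does not account for thread count growing, queue depth growing, connection count growing
(F) stale cache poisoning — does not account for disk writes flat
None of the listed candidates fits everything.

none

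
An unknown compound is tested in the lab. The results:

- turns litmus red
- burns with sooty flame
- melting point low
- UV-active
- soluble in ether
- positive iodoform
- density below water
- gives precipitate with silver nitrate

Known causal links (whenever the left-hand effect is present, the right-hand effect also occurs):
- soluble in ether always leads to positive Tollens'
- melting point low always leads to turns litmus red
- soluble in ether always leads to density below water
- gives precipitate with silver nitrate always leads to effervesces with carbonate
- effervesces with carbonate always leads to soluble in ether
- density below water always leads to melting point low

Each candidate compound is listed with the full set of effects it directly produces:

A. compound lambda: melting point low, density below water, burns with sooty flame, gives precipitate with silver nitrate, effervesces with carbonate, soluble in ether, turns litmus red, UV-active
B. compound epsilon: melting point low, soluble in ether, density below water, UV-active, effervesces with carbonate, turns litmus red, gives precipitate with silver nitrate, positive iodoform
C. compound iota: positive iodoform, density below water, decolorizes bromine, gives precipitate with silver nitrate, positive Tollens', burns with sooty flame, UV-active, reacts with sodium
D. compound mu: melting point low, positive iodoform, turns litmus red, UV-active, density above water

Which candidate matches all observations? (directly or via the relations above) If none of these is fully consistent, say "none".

Testing each hypothesis:
(A) compound lambda — turns litmus red yes; burns with sooty flame yes; melting point low yes; UV-active yes; soluble in ether yes; positive iodoform NO; density below water yes; gives precipitate with silver nitrate yes
(B) compound epsilon — turns litmus red yes; burns with sooty flame NO; melting point low yes; UV-active yes; soluble in ether yes; positive iodoform yes; density below water yes; gives precipitate with silver nitrate yes
(C) compound iota — turns litmus red yes (by density below water → melting point low → turns litmus red); burns with sooty flame yes; melting point low yes (by density below water → melting point low); UV-active yes; soluble in ether yes (by gives precipitate with silver nitrate → effervesces with carbonate → soluble in ether); positive iodoform yes; density below water yes; gives precipitate with silver nitrate yes
(D) compound mu — turns litmus red yes; burns with sooty flame NO; melting point low yes; UV-active yes; soluble in ether NO; positive iodoform yes; density below water NO; gives precipitate with silver nitrate NO
(C) alone accounts for all the evidence.

C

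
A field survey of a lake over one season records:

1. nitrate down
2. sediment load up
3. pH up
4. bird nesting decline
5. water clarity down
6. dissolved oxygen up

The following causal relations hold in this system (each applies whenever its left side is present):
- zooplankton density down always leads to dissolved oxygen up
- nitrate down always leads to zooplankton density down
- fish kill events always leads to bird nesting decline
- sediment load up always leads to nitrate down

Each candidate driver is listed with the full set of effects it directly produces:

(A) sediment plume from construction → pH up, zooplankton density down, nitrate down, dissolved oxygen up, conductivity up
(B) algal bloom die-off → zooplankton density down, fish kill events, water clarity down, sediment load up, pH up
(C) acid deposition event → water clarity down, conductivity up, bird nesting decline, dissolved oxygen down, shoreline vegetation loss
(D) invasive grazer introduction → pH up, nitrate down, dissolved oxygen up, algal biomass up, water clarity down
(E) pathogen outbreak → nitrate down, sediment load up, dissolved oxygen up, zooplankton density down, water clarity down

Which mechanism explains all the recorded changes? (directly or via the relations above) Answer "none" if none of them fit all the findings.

B

Per-candidate check:
(A) sediment plume from construction — nitrate down +; sediment load up -; pH up +; bird nesting decline -; water clarity down -; dissolved oxygen up +
(B) algal bloom die-off — accounts for every observation (nitrate down through sediment load up → nitrate down)
(C) acid deposition event — nitrate down -; sediment load up -; pH up -; bird nesting decline +; water clarity down +; dissolved oxygen up -
(D) invasive grazer introduction — nitrate down +; sediment load up -; pH up +; bird nesting decline -; water clarity down +; dissolved oxygen up +
(E) pathogen outbreak — does not account for pH up, bird nesting decline
(B) is the only candidate with no mismatches.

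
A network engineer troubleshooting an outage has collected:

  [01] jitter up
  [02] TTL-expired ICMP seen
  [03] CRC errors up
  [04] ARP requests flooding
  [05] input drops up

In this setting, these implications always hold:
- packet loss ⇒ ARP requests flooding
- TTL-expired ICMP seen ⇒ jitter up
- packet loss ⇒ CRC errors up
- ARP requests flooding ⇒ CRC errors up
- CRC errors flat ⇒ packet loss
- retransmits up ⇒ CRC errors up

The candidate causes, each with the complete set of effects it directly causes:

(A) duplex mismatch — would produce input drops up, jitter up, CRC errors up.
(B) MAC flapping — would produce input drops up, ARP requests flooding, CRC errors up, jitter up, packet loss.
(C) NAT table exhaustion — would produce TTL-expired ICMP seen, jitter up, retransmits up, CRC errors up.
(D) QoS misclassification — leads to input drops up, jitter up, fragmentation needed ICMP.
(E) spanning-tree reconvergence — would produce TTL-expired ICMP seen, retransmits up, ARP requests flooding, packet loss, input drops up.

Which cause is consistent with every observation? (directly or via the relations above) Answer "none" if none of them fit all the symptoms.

For each candidate, compare predicted effects to what was observed:
(A) duplex mismatch — does not account for TTL-expired ICMP seen, ARP requests flooding
(B) MAC flapping — does not account for TTL-expired ICMP seen
(C) NAT table exhaustion — jitter up +; TTL-expired ICMP seen +; CRC errors up +; ARP requests flooding -; input drops up -
(D) QoS misclassification — does not account for TTL-expired ICMP seen, CRC errors up, ARP requests flooding
(E) spanning-tree reconvergence — jitter up + (via TTL-expired ICMP seen → jitter up); TTL-expired ICMP seen +; CRC errors up + (via ARP requests flooding → CRC errors up); ARP requests flooding +; input drops up +
(E) alone accounts for all the evidence.

E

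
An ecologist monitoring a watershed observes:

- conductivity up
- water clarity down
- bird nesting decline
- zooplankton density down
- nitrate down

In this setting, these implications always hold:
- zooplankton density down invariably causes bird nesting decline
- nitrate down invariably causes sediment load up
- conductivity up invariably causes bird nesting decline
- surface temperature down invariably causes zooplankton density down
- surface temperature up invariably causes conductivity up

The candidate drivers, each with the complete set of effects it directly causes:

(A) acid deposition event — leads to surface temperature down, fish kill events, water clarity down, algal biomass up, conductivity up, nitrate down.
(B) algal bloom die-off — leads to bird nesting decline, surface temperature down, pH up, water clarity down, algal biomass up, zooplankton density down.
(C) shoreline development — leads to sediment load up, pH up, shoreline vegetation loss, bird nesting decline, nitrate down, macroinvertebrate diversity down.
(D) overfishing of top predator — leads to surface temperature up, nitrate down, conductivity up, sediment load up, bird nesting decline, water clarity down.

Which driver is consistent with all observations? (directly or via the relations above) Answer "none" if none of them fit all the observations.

A

Checking each candidate against the observations:
(A) acid deposition event — conductivity up ✓; water clarity down ✓; bird nesting decline ✓ (through conductivity up → bird nesting decline); zooplankton density down ✓ (through surface temperature down → zooplankton density down); nitrate down ✓
(B) algal bloom die-off — does not account for conductivity up, nitrate down
(C) shoreline development — conductivity up ✗; water clarity down ✗; bird nesting decline ✓; zooplankton density down ✗; nitrate down ✓
(D) overfishing of top predator — does not account for zooplankton density down
(A) is the only candidate with no mismatches.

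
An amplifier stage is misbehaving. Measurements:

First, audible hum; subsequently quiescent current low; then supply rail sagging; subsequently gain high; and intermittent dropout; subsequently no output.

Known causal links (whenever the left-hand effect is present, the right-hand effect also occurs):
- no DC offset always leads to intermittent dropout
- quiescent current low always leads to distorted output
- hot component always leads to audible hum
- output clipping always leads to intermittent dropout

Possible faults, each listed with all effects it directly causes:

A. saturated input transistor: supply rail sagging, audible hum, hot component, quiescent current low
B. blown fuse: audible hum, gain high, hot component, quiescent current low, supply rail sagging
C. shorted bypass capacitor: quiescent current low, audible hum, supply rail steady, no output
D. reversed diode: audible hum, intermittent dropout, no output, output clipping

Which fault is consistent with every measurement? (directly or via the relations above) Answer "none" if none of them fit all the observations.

none

Testing each hypothesis:
(A) saturated input transistor — does not account for gain high, intermittent dropout, no output
(B) blown fuse — does not account for intermittent dropout, no output
(C) shorted bypass capacitor — fails on supply rail sagging, gain high, intermittent dropout (predicts supply rail steady, not supply rail sagging)
(D) reversed diode — audible hum match; quiescent current low miss; supply rail sagging miss; gain high miss; intermittent dropout match; no output match
None of the listed candidates fits everything.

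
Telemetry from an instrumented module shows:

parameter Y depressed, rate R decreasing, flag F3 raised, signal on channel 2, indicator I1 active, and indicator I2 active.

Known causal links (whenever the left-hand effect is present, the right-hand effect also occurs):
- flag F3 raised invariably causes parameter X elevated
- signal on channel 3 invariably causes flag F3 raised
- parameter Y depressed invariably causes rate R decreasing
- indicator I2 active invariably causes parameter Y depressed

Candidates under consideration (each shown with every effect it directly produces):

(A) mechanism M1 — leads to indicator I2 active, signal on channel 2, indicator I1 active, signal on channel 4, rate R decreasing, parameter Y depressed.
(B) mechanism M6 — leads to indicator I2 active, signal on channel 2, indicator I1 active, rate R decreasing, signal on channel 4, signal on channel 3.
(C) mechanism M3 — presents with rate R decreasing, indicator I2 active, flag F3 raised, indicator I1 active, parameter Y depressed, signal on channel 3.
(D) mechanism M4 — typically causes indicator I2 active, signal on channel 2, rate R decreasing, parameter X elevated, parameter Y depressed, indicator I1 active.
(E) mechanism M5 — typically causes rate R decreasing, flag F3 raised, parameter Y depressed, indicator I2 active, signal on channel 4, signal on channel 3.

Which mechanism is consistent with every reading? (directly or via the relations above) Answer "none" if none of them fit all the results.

Testing each hypothesis:
(A) mechanism M1 — does not account for flag F3 raised
(B) mechanism M6 — accounts for every observation (parameter Y depressed through indicator I2 active → parameter Y depressed)
(C) mechanism M3 — parameter Y depressed match; rate R decreasing match; flag F3 raised match; signal on channel 2 miss; indicator I1 active match; indicator I2 active match
(D) mechanism M4 — parameter Y depressed match; rate R decreasing match; flag F3 raised miss; signal on channel 2 match; indicator I1 active match; indicator I2 active match
(E) mechanism M5 — does not account for signal on channel 2, indicator I1 active
(B) alone accounts for all the evidence.

B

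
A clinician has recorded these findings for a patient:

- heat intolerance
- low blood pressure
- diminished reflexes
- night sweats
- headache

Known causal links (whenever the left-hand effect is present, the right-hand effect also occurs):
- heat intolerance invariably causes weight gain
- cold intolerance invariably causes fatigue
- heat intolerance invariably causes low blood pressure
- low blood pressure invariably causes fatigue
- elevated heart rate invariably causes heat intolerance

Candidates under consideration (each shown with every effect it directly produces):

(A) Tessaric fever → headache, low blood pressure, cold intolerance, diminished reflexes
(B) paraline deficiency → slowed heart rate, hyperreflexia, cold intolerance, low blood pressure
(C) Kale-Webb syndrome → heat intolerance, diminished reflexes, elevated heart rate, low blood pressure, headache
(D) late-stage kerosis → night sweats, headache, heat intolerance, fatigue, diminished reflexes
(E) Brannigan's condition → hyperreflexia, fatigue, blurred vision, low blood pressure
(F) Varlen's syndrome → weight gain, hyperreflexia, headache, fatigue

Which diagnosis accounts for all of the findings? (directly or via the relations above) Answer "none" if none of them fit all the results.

D

For each candidate, compare predicted effects to what was observed:
(A) Tessaric fever — heat intolerance NO; low blood pressure yes; diminished reflexes yes; night sweats NO; headache yes
(B) paraline deficiency — heat intolerance NO; low blood pressure yes; diminished reflexes NO; night sweats NO; headache NO
(C) Kale-Webb syndrome — does not account for night sweats
(D) late-stage kerosis — heat intolerance yes; low blood pressure yes (by heat intolerance → low blood pressure); diminished reflexes yes; night sweats yes; headache yes
(E) Brannigan's condition — fails on heat intolerance, diminished reflexes, night sweats, headache (predicts hyperreflexia, not diminished reflexes)
(F) Varlen's syndrome — heat intolerance NO; low blood pressure NO; diminished reflexes NO; night sweats NO; headache yes
(D) alone accounts for all the evidence.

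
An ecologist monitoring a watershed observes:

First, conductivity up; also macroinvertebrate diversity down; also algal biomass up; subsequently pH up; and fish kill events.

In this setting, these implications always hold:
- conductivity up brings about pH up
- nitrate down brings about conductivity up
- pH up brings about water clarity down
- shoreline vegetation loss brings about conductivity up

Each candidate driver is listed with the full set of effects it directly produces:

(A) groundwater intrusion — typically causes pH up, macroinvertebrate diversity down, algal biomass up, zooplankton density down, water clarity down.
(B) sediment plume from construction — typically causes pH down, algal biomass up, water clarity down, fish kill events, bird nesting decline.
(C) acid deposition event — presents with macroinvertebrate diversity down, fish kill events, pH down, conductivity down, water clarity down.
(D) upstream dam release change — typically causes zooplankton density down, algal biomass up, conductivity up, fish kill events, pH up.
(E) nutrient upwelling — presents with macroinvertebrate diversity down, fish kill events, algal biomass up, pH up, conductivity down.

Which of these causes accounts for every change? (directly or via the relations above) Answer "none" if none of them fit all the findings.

none

Per-candidate check:
(A) groundwater intrusion — conductivity up -; macroinvertebrate diversity down +; algal biomass up +; pH up +; fish kill events -
(B) sediment plume from construction — conductivity up -; macroinvertebrate diversity down -; algal biomass up +; pH up -; fish kill events +
(C) acid deposition event — conductivity up -; macroinvertebrate diversity down +; algal biomass up -; pH up -; fish kill events +
(D) upstream dam release change — does not account for macroinvertebrate diversity down
(E) nutrient upwelling — conductivity up -; macroinvertebrate diversity down +; algal biomass up +; pH up +; fish kill events +
Every candidate fails on at least one observation.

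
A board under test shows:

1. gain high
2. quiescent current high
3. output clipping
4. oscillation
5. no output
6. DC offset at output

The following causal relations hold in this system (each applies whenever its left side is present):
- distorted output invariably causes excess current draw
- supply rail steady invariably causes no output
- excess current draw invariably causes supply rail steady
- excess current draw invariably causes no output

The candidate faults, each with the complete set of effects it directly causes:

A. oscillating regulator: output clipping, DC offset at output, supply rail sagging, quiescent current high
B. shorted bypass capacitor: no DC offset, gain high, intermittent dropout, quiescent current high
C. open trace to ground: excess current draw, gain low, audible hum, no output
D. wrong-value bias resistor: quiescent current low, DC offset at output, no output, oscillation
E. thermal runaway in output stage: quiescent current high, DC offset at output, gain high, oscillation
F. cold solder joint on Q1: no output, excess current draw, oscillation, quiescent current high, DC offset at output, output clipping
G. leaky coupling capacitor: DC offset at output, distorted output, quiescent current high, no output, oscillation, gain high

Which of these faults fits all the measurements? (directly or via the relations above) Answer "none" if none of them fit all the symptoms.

none

For each candidate, compare predicted effects to what was observed:
(A) oscillating regulator — gain high miss; quiescent current high match; output clipping match; oscillation miss; no output miss; DC offset at output match
(B) shorted bypass capacitor — fails on output clipping, oscillation, no output, DC offset at output (predicts no DC offset, not DC offset at output)
(C) open trace to ground — gain high miss; quiescent current high miss; output clipping miss; oscillation miss; no output match; DC offset at output miss
(D) wrong-value bias resistor — fails on gain high, quiescent current high, output clipping (predicts quiescent current low, not quiescent current high)
(E) thermal runaway in output stage — gain high match; quiescent current high match; output clipping miss; oscillation match; no output miss; DC offset at output match
(F) cold solder joint on Q1 — does not account for gain high
(G) leaky coupling capacitor — gain high match; quiescent current high match; output clipping miss; oscillation match; no output match; DC offset at output match
Every candidate fails on at least one observation.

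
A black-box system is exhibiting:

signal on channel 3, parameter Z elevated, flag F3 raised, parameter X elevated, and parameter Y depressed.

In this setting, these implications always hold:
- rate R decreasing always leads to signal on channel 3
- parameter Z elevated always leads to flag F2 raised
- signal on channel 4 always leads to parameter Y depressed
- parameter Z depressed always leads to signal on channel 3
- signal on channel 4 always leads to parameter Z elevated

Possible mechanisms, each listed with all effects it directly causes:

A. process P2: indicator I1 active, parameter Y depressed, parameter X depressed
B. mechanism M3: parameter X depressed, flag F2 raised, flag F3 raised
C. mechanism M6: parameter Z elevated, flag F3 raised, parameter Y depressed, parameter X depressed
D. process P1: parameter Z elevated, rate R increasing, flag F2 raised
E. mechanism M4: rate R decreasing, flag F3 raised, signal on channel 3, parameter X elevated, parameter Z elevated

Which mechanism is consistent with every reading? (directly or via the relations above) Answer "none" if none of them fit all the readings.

Testing each hypothesis:
(A) process P2 — signal on channel 3 -; parameter Z elevated -; flag F3 raised -; parameter X elevated -; parameter Y depressed +
(B) mechanism M3 — signal on channel 3 -; parameter Z elevated -; flag F3 raised +; parameter X elevated -; parameter Y depressed -
(C) mechanism M6 — signal on channel 3 -; parameter Z elevated +; flag F3 raised +; parameter X elevated -; parameter Y depressed +
(D) process P1 — does not account for signal on channel 3, flag F3 raised, parameter X elevated, parameter Y depressed
(E) mechanism M4 — signal on channel 3 +; parameter Z elevated +; flag F3 raised +; parameter X elevated +; parameter Y depressed -
Every candidate fails on at least one observation.

none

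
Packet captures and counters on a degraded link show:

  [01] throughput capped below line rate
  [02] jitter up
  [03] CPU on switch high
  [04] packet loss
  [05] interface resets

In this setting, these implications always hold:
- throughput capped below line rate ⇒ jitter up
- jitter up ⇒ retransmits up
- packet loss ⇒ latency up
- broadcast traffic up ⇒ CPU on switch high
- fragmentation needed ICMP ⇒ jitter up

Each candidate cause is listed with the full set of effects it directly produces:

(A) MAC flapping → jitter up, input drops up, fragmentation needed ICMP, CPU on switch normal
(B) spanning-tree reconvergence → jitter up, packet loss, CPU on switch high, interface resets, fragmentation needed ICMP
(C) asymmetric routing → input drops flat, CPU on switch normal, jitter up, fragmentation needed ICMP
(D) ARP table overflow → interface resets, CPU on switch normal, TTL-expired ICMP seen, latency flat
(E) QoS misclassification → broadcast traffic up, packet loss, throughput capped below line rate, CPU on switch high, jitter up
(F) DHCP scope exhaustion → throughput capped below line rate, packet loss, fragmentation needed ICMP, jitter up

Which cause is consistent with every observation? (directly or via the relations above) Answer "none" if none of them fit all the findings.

For each candidate, compare predicted effects to what was observed:
(A) MAC flapping — throughput capped below line rate ✗; jitter up ✓; CPU on switch high ✗; packet loss ✗; interface resets ✗
(B) spanning-tree reconvergence — throughput capped below line rate ✗; jitter up ✓; CPU on switch high ✓; packet loss ✓; interface resets ✓
(C) asymmetric routing — throughput capped below line rate ✗; jitter up ✓; CPU on switch high ✗; packet loss ✗; interface resets ✗
(D) ARP table overflow — throughput capped below line rate ✗; jitter up ✗; CPU on switch high ✗; packet loss ✗; interface resets ✓
(E) QoS misclassification — does not account for interface resets
(F) DHCP scope exhaustion — throughput capped below line rate ✓; jitter up ✓; CPU on switch high ✗; packet loss ✓; interface resets ✗
Every candidate fails on at least one observation.

none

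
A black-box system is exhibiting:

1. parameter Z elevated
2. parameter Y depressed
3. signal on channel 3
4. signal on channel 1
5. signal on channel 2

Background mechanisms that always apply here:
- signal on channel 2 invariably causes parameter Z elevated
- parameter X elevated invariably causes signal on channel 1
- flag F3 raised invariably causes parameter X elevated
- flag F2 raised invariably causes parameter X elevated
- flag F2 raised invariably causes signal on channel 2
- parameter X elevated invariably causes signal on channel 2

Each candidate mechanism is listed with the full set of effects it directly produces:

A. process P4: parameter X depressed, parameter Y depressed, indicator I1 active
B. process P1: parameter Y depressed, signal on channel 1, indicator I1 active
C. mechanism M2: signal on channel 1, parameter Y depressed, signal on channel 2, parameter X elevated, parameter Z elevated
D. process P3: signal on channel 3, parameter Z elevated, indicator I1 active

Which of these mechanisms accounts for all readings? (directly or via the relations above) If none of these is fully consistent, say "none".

Per-candidate check:
(A) process P4 — parameter Z elevated NO; parameter Y depressed yes; signal on channel 3 NO; signal on channel 1 NO; signal on channel 2 NO
(B) process P1 — does not account for parameter Z elevated, signal on channel 3, signal on channel 2
(C) mechanism M2 — parameter Z elevated yes; parameter Y depressed yes; signal on channel 3 NO; signal on channel 1 yes; signal on channel 2 yes
(D) process P3 — parameter Z elevated yes; parameter Y depressed NO; signal on channel 3 yes; signal on channel 1 NO; signal on channel 2 NO
No candidate is consistent with all observations.

none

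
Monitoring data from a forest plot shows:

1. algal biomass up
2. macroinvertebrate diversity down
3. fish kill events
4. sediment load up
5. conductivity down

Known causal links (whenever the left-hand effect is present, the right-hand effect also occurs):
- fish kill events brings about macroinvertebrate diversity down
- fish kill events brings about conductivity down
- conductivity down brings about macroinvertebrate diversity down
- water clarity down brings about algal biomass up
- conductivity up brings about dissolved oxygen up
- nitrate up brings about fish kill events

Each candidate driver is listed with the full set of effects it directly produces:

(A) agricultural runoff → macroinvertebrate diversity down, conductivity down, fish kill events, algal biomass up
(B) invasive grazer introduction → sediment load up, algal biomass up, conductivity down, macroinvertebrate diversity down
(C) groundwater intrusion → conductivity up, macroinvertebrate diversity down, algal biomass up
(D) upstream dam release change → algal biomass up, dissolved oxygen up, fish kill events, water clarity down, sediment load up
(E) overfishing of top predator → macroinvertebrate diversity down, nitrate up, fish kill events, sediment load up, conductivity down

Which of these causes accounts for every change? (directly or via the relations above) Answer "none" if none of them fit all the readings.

For each candidate, compare predicted effects to what was observed:
(A) agricultural runoff — does not account for sediment load up
(B) invasive grazer introduction — does not account for fish kill events
(C) groundwater intrusion — fails on fish kill events, sediment load up, conductivity down (predicts conductivity up, not conductivity down)
(D) upstream dam release change — accounts for every observation (macroinvertebrate diversity down by fish kill events → macroinvertebrate diversity down)
(E) overfishing of top predator — algal biomass up NO; macroinvertebrate diversity down yes; fish kill events yes; sediment load up yes; conductivity down yes
Only (D) is consistent with every observation.

D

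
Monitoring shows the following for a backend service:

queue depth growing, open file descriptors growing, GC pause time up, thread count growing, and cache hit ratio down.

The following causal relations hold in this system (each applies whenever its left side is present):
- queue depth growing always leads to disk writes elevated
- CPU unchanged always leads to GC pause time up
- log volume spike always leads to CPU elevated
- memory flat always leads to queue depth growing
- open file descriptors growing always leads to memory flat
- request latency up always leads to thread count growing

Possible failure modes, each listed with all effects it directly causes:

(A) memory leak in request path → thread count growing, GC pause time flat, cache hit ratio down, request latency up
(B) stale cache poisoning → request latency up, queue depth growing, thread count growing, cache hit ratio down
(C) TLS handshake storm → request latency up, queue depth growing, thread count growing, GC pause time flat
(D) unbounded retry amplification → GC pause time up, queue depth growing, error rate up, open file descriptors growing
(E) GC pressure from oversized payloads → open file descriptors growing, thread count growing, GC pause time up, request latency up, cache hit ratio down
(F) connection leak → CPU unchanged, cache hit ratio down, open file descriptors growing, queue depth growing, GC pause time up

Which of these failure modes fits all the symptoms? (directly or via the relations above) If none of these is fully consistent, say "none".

For each candidate, compare predicted effects to what was observed:
(A) memory leak in request path — queue depth growing ✗; open file descriptors growing ✗; GC pause time up ✗; thread count growing ✓; cache hit ratio down ✓
(B) stale cache poisoning — queue depth growing ✓; open file descriptors growing ✗; GC pause time up ✗; thread count growing ✓; cache hit ratio down ✓
(C) TLS handshake storm — queue depth growing ✓; open file descriptors growing ✗; GC pause time up ✗; thread count growing ✓; cache hit ratio down ✗
(D) unbounded retry amplification — does not account for thread count growing, cache hit ratio down
(E) GC pressure from oversized payloads — queue depth growing ✓ (via open file descriptors growing → memory flat → queue depth growing); open file descriptors growing ✓; GC pause time up ✓; thread count growing ✓; cache hit ratio down ✓
(F) connection leak — does not account for thread count growing
(E) alone accounts for all the evidence.

E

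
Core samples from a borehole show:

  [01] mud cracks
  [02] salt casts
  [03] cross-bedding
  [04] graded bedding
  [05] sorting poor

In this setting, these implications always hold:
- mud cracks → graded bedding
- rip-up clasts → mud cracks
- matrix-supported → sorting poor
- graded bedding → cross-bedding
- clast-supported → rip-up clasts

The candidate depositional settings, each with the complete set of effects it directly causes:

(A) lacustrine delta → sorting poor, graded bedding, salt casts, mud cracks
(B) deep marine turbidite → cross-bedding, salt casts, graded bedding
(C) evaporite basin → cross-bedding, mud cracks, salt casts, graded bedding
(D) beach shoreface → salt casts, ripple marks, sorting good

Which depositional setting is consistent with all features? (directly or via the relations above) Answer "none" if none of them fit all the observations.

For each candidate, compare predicted effects to what was observed:
(A) lacustrine delta — mud cracks match; salt casts match; cross-bedding match (by graded bedding → cross-bedding); graded bedding match; sorting poor match
(B) deep marine turbidite — mud cracks miss; salt casts match; cross-bedding match; graded bedding match; sorting poor miss
(C) evaporite basin — mud cracks match; salt casts match; cross-bedding match; graded bedding match; sorting poor miss
(D) beach shoreface — fails on mud cracks, cross-bedding, graded bedding, sorting poor (predicts sorting good, not sorting poor)
(A) alone accounts for all the evidence.

A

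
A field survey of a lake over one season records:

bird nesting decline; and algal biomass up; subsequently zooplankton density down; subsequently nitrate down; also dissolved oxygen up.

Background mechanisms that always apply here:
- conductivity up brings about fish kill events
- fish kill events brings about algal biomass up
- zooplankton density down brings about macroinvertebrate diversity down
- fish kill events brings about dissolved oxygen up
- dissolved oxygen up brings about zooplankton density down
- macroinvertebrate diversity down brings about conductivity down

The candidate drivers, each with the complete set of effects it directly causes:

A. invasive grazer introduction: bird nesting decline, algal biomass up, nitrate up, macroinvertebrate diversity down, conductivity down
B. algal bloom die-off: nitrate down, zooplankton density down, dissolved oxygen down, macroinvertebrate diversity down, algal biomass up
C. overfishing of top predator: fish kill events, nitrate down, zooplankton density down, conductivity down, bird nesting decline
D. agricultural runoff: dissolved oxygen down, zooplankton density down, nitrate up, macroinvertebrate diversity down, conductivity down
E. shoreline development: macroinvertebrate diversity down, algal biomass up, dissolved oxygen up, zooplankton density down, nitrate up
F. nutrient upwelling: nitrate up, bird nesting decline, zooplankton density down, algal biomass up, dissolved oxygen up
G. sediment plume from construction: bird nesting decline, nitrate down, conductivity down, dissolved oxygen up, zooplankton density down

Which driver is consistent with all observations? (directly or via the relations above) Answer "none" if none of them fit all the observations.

Checking each candidate against the observations:
(A) invasive grazer introduction — fails on zooplankton density down, nitrate down, dissolved oxygen up (predicts nitrate up, not nitrate down)
(B) algal bloom die-off — fails on bird nesting decline, dissolved oxygen up (predicts dissolved oxygen down, not dissolved oxygen up)
(C) overfishing of top predator — bird nesting decline match; algal biomass up match (by fish kill events → algal biomass up); zooplankton density down match; nitrate down match; dissolved oxygen up match (by fish kill events → dissolved oxygen up)
(D) agricultural runoff — bird nesting decline miss; algal biomass up miss; zooplankton density down match; nitrate down miss; dissolved oxygen up miss
(E) shoreline development — bird nesting decline miss; algal biomass up match; zooplankton density down match; nitrate down miss; dissolved oxygen up match
(F) nutrient upwelling — bird nesting decline match; algal biomass up match; zooplankton density down match; nitrate down miss; dissolved oxygen up match
(G) sediment plume from construction — does not account for algal biomass up
(C) alone accounts for all the evidence.

C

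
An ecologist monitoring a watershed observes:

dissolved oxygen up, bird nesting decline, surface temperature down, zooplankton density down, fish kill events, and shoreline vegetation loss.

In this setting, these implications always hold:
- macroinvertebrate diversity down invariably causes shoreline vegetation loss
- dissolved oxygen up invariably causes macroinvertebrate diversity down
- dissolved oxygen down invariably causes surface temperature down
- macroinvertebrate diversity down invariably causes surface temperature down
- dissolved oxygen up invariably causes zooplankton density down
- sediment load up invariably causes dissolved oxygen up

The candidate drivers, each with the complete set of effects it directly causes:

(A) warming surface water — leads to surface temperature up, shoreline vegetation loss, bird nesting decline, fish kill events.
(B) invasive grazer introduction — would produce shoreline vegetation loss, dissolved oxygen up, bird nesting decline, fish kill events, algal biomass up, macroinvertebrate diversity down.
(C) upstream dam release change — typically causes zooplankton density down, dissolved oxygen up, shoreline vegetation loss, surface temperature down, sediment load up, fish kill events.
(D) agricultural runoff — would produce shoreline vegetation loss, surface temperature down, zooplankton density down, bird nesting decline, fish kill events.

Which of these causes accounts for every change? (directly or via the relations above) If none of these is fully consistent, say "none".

B

For each candidate, compare predicted effects to what was observed:
(A) warming surface water — fails on dissolved oxygen up, surface temperature down, zooplankton density down (predicts surface temperature up, not surface temperature down)
(B) invasive grazer introduction — dissolved oxygen up +; bird nesting decline +; surface temperature down + (via macroinvertebrate diversity down → surface temperature down); zooplankton density down + (via dissolved oxygen up → zooplankton density down); fish kill events +; shoreline vegetation loss +
(C) upstream dam release change — dissolved oxygen up +; bird nesting decline -; surface temperature down +; zooplankton density down +; fish kill events +; shoreline vegetation loss +
(D) agricultural runoff — dissolved oxygen up -; bird nesting decline +; surface temperature down +; zooplankton density down +; fish kill events +; shoreline vegetation loss +
Only (B) is consistent with every observation.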